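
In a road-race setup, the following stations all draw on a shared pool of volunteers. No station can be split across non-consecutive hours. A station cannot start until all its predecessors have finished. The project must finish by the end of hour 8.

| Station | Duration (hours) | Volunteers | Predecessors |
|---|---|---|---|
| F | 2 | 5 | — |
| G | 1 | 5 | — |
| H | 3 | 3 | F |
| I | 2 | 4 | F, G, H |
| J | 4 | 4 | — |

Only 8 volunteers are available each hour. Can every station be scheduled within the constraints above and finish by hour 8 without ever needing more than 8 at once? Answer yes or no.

yes

Schedule F@1, G@3, H@3, I@6, J@4: h1:5  h2:5  h3:8  h4:7  h5:7  h6:8  h7:8  h8:0 — peak 8 ≤ 8.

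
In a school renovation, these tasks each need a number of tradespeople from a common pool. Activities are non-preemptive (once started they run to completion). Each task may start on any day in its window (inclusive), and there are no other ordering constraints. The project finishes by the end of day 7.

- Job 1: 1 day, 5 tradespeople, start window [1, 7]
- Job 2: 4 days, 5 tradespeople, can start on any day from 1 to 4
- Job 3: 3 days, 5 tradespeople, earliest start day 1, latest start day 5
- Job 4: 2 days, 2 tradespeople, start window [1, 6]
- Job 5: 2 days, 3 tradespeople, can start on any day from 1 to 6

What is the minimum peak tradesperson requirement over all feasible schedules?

10

Early-start (Job 1@1, Job 2@1, Job 3@1, Job 4@1, Job 5@1) gives peak 20: d1:20  d2:15  d3:10  d4:5  d5:0  d6:0  d7:0.
Shift Job 3→2, Job 4→5, Job 5→5.
Schedule Job 1@1, Job 2@1, Job 3@2, Job 4@5, Job 5@5: d1:10  d2:10  d3:10  d4:10  d5:5  d6:5  d7:0 — peak 10.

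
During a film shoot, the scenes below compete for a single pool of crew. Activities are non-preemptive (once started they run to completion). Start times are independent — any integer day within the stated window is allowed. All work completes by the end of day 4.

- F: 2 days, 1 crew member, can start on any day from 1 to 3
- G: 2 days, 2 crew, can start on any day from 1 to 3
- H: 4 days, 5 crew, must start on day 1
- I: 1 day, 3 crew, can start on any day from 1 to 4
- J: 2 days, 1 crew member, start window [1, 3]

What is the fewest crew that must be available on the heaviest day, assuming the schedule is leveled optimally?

Early-start (F@1, G@1, H@1, I@1, J@1) gives peak 12: d1:12  d2:9  d3:5  d4:5.
Shift I→3.
Schedule F@1, G@1, H@1, I@3, J@1: d1:9  d2:9  d3:8  d4:5 — peak 9.

9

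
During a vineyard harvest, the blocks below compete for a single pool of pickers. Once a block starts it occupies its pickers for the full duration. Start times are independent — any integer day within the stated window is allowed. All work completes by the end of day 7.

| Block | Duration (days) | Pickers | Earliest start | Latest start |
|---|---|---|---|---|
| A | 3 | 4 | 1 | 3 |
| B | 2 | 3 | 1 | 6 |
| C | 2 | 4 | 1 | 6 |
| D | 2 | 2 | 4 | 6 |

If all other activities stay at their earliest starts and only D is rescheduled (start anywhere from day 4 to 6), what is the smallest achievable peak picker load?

11

D@4: d1:11  d2:11  d3:4  d4:2  d5:2  d6:0  d7:0 → peak 11
D@5: d1:11  d2:11  d3:4  d4:0  d5:2  d6:2  d7:0 → peak 11
D@6: d1:11  d2:11  d3:4  d4:0  d5:0  d6:2  d7:2 → peak 11
Best is D@4, peak 11.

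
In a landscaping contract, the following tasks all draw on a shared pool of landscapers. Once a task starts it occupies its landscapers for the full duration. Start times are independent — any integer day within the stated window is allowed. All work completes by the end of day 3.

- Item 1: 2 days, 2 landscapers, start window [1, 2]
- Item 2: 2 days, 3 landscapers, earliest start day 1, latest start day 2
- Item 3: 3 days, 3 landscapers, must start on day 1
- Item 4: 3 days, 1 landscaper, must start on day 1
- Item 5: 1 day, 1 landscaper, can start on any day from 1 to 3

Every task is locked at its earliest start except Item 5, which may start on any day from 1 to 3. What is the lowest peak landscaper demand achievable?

9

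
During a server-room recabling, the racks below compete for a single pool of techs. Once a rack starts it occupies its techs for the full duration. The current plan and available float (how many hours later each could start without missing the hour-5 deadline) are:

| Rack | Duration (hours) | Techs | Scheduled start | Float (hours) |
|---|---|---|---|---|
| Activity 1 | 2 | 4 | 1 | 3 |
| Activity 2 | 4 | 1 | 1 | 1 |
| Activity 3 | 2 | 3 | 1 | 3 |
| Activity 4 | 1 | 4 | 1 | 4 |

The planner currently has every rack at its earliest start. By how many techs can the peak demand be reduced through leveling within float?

7

Early-start peak: h1:12  h2:8  h3:1  h4:1  h5:0 ⇒ 12.
Leveled (Activity 1@1, Activity 2@1, Activity 3@3, Activity 4@5): h1:5  h2:5  h3:4  h4:4  h5:4 ⇒ 5.
Reduction 12 − 5 = 7.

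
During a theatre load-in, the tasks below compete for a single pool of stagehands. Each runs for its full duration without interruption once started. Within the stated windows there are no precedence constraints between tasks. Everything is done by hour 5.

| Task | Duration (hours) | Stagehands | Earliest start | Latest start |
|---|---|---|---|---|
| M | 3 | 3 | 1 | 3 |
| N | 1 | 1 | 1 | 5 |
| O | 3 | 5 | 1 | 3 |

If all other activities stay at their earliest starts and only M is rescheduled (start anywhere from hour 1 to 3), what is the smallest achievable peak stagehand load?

8

M@1: h1:9  h2:8  h3:8  h4:0  h5:0 → peak 9
M@2: h1:6  h2:8  h3:8  h4:3  h5:0 → peak 8
M@3: h1:6  h2:5  h3:8  h4:3  h5:3 → peak 8
Best is M@2, peak 8.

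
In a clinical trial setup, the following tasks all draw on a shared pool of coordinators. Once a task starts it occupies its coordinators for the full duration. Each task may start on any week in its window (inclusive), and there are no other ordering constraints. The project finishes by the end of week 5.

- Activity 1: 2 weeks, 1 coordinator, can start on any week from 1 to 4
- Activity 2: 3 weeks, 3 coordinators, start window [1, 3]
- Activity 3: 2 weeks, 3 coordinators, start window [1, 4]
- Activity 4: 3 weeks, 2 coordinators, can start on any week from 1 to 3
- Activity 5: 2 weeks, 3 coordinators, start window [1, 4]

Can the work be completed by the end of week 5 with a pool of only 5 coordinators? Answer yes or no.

no

Total coordinator-weeks = 29; over 5 weeks the average is 29/5 > 5, so some week must exceed 5.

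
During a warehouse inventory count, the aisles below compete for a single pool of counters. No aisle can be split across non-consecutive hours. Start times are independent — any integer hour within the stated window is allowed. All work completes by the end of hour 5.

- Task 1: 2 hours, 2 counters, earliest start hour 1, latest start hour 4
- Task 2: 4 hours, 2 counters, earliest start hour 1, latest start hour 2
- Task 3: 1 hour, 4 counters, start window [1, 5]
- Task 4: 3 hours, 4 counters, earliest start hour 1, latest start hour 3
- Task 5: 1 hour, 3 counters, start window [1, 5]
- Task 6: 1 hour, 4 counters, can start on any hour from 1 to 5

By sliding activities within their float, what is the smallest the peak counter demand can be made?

8

Early-start (Task 1@1, Task 2@1, Task 3@1, Task 4@1, Task 5@1, Task 6@1) gives peak 19: h1:19  h2:8  h3:6  h4:2  h5:0.
Shift Task 4→2, Task 5→5, Task 6→5.
Schedule Task 1@1, Task 2@1, Task 3@1, Task 4@2, Task 5@5, Task 6@5: h1:8  h2:8  h3:6  h4:6  h5:7 — peak 8.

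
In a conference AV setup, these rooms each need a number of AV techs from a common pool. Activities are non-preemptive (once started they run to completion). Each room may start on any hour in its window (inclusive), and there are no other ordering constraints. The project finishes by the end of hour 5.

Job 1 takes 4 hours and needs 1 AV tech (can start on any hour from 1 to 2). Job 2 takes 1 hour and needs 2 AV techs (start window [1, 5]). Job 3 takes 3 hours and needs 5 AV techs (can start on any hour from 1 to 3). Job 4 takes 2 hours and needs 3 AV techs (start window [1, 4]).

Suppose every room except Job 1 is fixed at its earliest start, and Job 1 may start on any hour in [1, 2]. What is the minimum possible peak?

10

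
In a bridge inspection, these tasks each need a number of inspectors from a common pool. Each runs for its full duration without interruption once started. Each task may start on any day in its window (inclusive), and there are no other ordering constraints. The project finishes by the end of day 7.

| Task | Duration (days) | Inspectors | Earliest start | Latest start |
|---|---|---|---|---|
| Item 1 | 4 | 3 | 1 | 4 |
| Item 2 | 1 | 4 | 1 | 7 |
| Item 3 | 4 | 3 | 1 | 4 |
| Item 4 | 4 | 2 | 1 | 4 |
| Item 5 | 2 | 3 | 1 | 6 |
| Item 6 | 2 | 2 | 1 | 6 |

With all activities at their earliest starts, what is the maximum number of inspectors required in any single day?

Early-start schedule: Item 1@1, Item 2@1, Item 3@1, Item 4@1, Item 5@1, Item 6@1.
Load per day: day 1: 17, day 2: 13, day 3: 8, day 4: 8, day 5: 0, day 6: 0, day 7: 0.
Peak is 17.

17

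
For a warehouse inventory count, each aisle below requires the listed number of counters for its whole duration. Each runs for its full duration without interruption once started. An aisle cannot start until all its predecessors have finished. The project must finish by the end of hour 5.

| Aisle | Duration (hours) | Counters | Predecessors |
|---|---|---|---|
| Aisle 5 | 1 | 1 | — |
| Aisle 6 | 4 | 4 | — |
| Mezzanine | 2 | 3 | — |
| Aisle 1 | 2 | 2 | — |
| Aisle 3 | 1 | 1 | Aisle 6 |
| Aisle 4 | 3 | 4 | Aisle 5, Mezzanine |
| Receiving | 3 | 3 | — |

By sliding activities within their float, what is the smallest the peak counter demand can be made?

11

Early-start (Aisle 5@1, Aisle 6@1, Mezzanine@1, Aisle 1@1, Aisle 3@5, Aisle 4@3, Receiving@1) gives peak 13: h1:13  h2:12  h3:11  h4:8  h5:5.
Shift Receiving→3.
Schedule Aisle 5@1, Aisle 6@1, Mezzanine@1, Aisle 1@1, Aisle 3@5, Aisle 4@3, Receiving@3: h1:10  h2:9  h3:11  h4:11  h5:8 — peak 11.
No arrangement of the 24 feasible schedules does better.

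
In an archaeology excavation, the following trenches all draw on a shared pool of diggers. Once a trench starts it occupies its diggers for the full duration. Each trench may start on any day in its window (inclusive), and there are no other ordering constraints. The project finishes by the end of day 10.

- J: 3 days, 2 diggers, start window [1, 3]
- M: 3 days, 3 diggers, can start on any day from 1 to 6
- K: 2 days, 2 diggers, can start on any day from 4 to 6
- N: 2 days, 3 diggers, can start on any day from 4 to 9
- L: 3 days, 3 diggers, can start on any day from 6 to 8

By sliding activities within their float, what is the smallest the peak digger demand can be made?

Schedule J@1, M@1, K@4, N@4, L@6: d1:5  d2:5  d3:5  d4:5  d5:5  d6:3  d7:3  d8:3  d9:0  d10:0 — peak 5.

5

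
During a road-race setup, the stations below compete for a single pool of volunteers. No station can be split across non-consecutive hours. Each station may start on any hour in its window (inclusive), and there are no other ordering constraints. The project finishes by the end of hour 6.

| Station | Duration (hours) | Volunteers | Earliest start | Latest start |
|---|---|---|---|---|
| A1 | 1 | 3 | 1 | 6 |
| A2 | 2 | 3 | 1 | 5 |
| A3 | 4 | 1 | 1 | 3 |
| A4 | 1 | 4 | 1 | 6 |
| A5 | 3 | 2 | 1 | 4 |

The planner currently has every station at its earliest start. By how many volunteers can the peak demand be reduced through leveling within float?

Early-start peak: h1:13  h2:6  h3:3  h4:1  h5:0  h6:0 ⇒ 13.
Leveled (A1@1, A2@4, A3@2, A4@6, A5@1): h1:5  h2:3  h3:3  h4:4  h5:4  h6:4 ⇒ 5.
Reduction 13 − 5 = 8.

8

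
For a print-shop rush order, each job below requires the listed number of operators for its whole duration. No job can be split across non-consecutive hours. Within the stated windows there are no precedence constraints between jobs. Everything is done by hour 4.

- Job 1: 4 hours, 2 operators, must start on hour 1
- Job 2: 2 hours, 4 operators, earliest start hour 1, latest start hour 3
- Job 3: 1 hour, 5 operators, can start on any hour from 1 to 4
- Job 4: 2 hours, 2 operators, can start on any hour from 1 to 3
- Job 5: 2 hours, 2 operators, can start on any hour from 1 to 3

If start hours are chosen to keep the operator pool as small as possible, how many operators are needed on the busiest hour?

Early-start (Job 1@1, Job 2@1, Job 3@1, Job 4@1, Job 5@1) gives peak 15: h1:15  h2:10  h3:2  h4:2.
Shift Job 3→3, Job 5→3.
Schedule Job 1@1, Job 2@1, Job 3@3, Job 4@1, Job 5@3: h1:8  h2:8  h3:9  h4:4 — peak 9.

9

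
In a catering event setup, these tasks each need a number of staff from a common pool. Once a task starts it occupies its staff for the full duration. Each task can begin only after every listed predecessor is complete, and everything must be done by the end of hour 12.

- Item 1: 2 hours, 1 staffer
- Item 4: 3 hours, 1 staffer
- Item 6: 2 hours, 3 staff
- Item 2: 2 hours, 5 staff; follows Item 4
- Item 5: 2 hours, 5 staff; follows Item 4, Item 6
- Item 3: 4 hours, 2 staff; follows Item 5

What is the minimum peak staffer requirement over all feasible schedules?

5

Early-start (Item 1@1, Item 4@1, Item 6@1, Item 2@4, Item 5@4, Item 3@6) gives peak 10: h1:5  h2:5  h3:1  h4:10  h5:10  h6:2  h7:2  h8:2  h9:2  h10:0  h11:0  h12:0.
Shift Item 5→6, Item 3→8.
Schedule Item 1@1, Item 4@1, Item 6@1, Item 2@4, Item 5@6, Item 3@8: h1:5  h2:5  h3:1  h4:5  h5:5  h6:5  h7:5  h8:2  h9:2  h10:2  h11:2  h12:0 — peak 5.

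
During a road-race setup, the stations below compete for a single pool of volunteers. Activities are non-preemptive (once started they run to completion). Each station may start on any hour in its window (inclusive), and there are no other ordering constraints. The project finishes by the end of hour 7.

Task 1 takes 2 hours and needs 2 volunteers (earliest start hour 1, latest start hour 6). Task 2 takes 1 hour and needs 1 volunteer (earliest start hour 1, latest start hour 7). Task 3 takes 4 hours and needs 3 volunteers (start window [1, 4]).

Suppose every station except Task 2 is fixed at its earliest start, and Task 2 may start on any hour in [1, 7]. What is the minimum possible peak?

5

Task 2@1: h1:6  h2:5  h3:3  h4:3  h5:0  h6:0  h7:0 → peak 6
Task 2@2: h1:5  h2:6  h3:3  h4:3  h5:0  h6:0  h7:0 → peak 6
Task 2@3: h1:5  h2:5  h3:4  h4:3  h5:0  h6:0  h7:0 → peak 5
Task 2@4: h1:5  h2:5  h3:3  h4:4  h5:0  h6:0  h7:0 → peak 5
Task 2@5: h1:5  h2:5  h3:3  h4:3  h5:1  h6:0  h7:0 → peak 5
Task 2@6: h1:5  h2:5  h3:3  h4:3  h5:0  h6:1  h7:0 → peak 5
Task 2@7: h1:5  h2:5  h3:3  h4:3  h5:0  h6:0  h7:1 → peak 5
Best is Task 2@3, peak 5.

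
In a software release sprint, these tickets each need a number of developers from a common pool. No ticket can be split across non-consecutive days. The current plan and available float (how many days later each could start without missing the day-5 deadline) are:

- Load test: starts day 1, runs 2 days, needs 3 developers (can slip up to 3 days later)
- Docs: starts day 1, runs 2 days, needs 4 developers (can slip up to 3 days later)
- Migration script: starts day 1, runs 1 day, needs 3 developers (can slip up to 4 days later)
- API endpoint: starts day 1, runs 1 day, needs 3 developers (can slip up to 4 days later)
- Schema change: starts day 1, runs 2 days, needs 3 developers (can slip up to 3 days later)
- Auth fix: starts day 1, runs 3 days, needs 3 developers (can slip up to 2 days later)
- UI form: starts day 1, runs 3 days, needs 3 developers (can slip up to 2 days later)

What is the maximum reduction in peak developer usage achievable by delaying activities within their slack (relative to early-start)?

Early-start peak: d1:22  d2:16  d3:6  d4:0  d5:0 ⇒ 22.
Leveled (Load test@1, Docs@1, Migration script@1, API endpoint@2, Schema change@3, Auth fix@3, UI form@3): d1:10  d2:10  d3:9  d4:9  d5:6 ⇒ 10.
Reduction 22 − 10 = 12.

12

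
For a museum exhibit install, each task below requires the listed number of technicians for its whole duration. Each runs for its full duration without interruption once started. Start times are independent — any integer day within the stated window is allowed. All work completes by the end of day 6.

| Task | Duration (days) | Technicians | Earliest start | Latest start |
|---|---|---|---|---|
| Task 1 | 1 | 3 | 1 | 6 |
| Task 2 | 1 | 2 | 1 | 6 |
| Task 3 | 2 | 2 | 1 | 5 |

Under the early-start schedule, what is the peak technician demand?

Early-start schedule: Task 1@1, Task 2@1, Task 3@1.
Load per day: day 1: 7, day 2: 2, day 3: 0, day 4: 0, day 5: 0, day 6: 0.
Peak is 7.

7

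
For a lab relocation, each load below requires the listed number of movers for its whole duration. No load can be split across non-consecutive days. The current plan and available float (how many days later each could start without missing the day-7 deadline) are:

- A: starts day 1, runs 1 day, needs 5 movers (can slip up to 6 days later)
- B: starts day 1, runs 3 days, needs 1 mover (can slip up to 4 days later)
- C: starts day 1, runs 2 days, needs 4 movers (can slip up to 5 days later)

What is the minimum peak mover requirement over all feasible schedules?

5

Early-start (A@1, B@1, C@1) gives peak 10: d1:10  d2:5  d3:1  d4:0  d5:0  d6:0  d7:0.
Shift B→2, C→2.
Schedule A@1, B@2, C@2: d1:5  d2:5  d3:5  d4:1  d5:0  d6:0  d7:0 — peak 5.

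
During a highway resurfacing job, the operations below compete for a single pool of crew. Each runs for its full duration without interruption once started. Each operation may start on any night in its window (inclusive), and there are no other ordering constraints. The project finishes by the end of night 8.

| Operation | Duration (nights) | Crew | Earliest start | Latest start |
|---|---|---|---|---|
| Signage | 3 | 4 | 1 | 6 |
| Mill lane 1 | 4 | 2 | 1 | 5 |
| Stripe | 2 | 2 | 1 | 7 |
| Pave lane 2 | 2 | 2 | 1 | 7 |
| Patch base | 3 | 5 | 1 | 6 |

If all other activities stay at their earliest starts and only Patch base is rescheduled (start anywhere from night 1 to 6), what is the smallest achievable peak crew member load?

Patch base@1: n1:15  n2:15  n3:11  n4:2  n5:0  n6:0  n7:0  n8:0 → peak 15
Patch base@2: n1:10  n2:15  n3:11  n4:7  n5:0  n6:0  n7:0  n8:0 → peak 15
Patch base@3: n1:10  n2:10  n3:11  n4:7  n5:5  n6:0  n7:0  n8:0 → peak 11
Patch base@4: n1:10  n2:10  n3:6  n4:7  n5:5  n6:5  n7:0  n8:0 → peak 10
Patch base@5: n1:10  n2:10  n3:6  n4:2  n5:5  n6:5  n7:5  n8:0 → peak 10
Patch base@6: n1:10  n2:10  n3:6  n4:2  n5:0  n6:5  n7:5  n8:5 → peak 10
Best is Patch base@4, peak 10.

10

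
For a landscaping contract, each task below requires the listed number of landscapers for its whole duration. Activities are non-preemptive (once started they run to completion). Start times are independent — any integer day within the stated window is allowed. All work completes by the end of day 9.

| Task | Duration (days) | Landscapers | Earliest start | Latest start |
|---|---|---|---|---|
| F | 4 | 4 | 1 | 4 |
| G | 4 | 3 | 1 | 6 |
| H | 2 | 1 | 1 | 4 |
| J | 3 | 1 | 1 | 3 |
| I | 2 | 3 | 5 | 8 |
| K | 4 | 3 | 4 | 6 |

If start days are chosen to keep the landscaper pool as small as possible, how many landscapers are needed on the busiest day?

Early-start (F@1, G@1, H@1, J@1, I@5, K@4) gives peak 10: d1:9  d2:9  d3:8  d4:10  d5:6  d6:6  d7:3  d8:0  d9:0.
Shift G→4, I→8, K→5.
Schedule F@1, G@4, H@1, J@1, I@8, K@5: d1:6  d2:6  d3:5  d4:7  d5:6  d6:6  d7:6  d8:6  d9:3 — peak 7.

7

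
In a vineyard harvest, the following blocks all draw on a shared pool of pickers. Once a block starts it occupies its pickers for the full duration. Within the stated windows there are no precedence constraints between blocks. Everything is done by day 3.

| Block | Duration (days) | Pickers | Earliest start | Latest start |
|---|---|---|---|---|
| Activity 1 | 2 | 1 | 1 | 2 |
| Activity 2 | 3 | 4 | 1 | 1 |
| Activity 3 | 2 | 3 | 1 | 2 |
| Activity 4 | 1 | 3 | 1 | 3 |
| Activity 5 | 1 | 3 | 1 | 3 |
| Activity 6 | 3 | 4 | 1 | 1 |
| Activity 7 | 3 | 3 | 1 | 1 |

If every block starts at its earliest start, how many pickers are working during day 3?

At early start, day 3 has: Activity 2, Activity 6, Activity 7.
Demand: 4 + 4 + 3 = 11.

11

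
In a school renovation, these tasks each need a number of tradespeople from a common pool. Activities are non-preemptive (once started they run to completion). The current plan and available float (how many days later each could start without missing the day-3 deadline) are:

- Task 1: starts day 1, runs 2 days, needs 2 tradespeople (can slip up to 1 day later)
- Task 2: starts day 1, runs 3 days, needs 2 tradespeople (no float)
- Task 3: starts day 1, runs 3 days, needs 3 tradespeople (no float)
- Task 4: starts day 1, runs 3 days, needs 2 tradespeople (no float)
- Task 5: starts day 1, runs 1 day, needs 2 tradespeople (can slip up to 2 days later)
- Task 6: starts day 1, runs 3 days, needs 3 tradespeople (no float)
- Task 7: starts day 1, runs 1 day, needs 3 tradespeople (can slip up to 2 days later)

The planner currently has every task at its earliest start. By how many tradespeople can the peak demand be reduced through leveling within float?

3

Early-start peak: d1:17  d2:12  d3:10 ⇒ 17.
Leveled (Task 1@1, Task 2@1, Task 3@1, Task 4@1, Task 5@1, Task 6@1, Task 7@3): d1:14  d2:12  d3:13 ⇒ 14.
Reduction 17 − 14 = 3.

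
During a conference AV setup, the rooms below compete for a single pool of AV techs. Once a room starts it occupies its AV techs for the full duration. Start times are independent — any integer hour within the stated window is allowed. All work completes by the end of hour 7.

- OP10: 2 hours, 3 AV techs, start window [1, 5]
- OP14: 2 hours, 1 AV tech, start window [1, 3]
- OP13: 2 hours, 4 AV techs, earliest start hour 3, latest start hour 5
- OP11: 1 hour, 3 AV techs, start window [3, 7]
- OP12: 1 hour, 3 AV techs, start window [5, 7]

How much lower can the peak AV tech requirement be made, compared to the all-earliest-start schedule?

3

Early-start peak: h1:4  h2:4  h3:7  h4:4  h5:3  h6:0  h7:0 ⇒ 7.
Leveled (OP10@1, OP14@1, OP13@3, OP11@5, OP12@6): h1:4  h2:4  h3:4  h4:4  h5:3  h6:3  h7:0 ⇒ 4.
Reduction 7 − 4 = 3.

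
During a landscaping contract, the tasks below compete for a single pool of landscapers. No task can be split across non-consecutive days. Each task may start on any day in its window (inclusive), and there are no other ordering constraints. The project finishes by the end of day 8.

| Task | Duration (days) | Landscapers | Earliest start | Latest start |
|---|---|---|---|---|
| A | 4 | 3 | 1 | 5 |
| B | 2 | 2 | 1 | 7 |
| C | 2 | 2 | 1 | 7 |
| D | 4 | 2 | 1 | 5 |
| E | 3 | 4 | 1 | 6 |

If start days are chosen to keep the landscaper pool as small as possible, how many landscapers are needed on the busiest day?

Early-start (A@1, B@1, C@1, D@1, E@1) gives peak 13: d1:13  d2:13  d3:9  d4:5  d5:0  d6:0  d7:0  d8:0.
Shift C→3, D→5, E→5.
Schedule A@1, B@1, C@3, D@5, E@5: d1:5  d2:5  d3:5  d4:5  d5:6  d6:6  d7:6  d8:2 — peak 6.

6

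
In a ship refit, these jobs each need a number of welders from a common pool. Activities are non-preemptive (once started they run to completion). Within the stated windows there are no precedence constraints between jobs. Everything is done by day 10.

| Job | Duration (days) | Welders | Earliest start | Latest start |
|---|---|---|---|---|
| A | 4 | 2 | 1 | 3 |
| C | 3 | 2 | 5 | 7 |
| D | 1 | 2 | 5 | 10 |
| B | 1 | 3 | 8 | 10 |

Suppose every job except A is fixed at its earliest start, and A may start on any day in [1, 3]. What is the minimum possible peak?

4

A@1: d1:2  d2:2  d3:2  d4:2  d5:4  d6:2  d7:2  d8:3  d9:0  d10:0 → peak 4
A@2: d1:0  d2:2  d3:2  d4:2  d5:6  d6:2  d7:2  d8:3  d9:0  d10:0 → peak 6
A@3: d1:0  d2:0  d3:2  d4:2  d5:6  d6:4  d7:2  d8:3  d9:0  d10:0 → peak 6
Best is A@1, peak 4.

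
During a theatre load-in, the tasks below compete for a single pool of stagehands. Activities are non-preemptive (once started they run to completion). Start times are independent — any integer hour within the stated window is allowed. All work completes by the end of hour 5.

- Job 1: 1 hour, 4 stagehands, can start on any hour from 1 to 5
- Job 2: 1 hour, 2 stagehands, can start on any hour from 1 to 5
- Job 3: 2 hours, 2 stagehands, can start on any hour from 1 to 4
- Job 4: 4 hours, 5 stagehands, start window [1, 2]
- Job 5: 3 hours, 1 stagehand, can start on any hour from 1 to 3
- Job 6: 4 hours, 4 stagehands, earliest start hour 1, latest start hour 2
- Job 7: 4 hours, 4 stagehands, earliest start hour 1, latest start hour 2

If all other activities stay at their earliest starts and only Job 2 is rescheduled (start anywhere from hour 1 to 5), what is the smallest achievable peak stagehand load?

20

Job 2@1: h1:22  h2:16  h3:14  h4:13  h5:0 → peak 22
Job 2@2: h1:20  h2:18  h3:14  h4:13  h5:0 → peak 20
Job 2@3: h1:20  h2:16  h3:16  h4:13  h5:0 → peak 20
Job 2@4: h1:20  h2:16  h3:14  h4:15  h5:0 → peak 20
Job 2@5: h1:20  h2:16  h3:14  h4:13  h5:2 → peak 20
Best is Job 2@2, peak 20.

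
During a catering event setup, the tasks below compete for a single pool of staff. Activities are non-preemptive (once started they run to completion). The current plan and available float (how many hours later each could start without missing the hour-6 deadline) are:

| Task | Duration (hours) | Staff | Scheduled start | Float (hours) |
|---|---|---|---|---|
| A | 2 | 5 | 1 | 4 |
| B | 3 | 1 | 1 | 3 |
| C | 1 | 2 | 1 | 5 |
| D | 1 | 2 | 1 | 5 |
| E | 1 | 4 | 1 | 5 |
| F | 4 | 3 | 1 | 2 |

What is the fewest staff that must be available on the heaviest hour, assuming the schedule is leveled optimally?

Early-start (A@1, B@1, C@1, D@1, E@1, F@1) gives peak 17: h1:17  h2:9  h3:4  h4:3  h5:0  h6:0.
Shift C→3, D→4, E→5, F→3.
Schedule A@1, B@1, C@3, D@4, E@5, F@3: h1:6  h2:6  h3:6  h4:5  h5:7  h6:3 — peak 7.

7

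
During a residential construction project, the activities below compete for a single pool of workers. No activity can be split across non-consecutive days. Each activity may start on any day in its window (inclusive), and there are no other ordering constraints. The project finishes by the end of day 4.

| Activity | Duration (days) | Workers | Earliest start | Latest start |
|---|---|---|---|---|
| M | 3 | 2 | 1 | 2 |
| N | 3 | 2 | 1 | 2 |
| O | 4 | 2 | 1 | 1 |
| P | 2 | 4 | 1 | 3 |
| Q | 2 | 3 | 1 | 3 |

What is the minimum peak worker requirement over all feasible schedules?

10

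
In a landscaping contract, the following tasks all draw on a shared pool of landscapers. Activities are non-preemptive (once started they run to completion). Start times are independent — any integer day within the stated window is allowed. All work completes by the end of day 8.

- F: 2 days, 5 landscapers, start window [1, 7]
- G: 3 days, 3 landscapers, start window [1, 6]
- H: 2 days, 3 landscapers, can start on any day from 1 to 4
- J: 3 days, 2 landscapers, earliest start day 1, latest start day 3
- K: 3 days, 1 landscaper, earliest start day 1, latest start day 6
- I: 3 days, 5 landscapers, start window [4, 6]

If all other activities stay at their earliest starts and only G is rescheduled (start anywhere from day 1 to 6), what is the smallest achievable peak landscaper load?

11

G@1: d1:14  d2:14  d3:6  d4:5  d5:5  d6:5  d7:0  d8:0 → peak 14
G@2: d1:11  d2:14  d3:6  d4:8  d5:5  d6:5  d7:0  d8:0 → peak 14
G@3: d1:11  d2:11  d3:6  d4:8  d5:8  d6:5  d7:0  d8:0 → peak 11
G@4: d1:11  d2:11  d3:3  d4:8  d5:8  d6:8  d7:0  d8:0 → peak 11
G@5: d1:11  d2:11  d3:3  d4:5  d5:8  d6:8  d7:3  d8:0 → peak 11
G@6: d1:11  d2:11  d3:3  d4:5  d5:5  d6:8  d7:3  d8:3 → peak 11
Best is G@3, peak 11.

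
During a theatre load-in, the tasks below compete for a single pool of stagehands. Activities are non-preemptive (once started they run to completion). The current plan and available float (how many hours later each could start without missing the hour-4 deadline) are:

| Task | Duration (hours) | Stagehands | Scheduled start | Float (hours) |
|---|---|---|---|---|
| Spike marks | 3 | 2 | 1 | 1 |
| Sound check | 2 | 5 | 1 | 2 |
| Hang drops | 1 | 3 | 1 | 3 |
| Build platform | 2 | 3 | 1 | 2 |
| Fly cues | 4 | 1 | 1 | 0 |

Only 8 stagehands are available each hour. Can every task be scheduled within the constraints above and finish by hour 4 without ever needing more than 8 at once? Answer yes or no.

yes

Schedule Spike marks@1, Sound check@1, Hang drops@4, Build platform@3, Fly cues@1: h1:8  h2:8  h3:6  h4:7 — peak 8 ≤ 8.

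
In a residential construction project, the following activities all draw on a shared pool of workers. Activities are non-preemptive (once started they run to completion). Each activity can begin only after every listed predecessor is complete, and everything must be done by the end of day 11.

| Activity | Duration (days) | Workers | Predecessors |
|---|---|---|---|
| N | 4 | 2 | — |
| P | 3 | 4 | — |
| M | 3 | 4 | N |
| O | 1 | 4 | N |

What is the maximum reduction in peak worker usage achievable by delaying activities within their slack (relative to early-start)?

4

Early-start peak: d1:6  d2:6  d3:6  d4:2  d5:8  d6:4  d7:4  d8:0  d9:0  d10:0  d11:0 ⇒ 8.
Leveled (N@1, P@5, M@8, O@11): d1:2  d2:2  d3:2  d4:2  d5:4  d6:4  d7:4  d8:4  d9:4  d10:4  d11:4 ⇒ 4.
Reduction 8 − 4 = 4.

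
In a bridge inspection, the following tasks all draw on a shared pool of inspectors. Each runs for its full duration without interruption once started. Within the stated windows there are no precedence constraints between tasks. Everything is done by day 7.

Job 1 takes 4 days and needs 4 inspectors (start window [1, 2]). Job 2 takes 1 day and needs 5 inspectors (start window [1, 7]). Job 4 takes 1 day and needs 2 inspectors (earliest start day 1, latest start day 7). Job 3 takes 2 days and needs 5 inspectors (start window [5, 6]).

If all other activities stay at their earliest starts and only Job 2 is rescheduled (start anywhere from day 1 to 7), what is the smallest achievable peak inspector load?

6

Job 2@1: d1:11  d2:4  d3:4  d4:4  d5:5  d6:5  d7:0 → peak 11
Job 2@2: d1:6  d2:9  d3:4  d4:4  d5:5  d6:5  d7:0 → peak 9
Job 2@3: d1:6  d2:4  d3:9  d4:4  d5:5  d6:5  d7:0 → peak 9
Job 2@4: d1:6  d2:4  d3:4  d4:9  d5:5  d6:5  d7:0 → peak 9
Job 2@5: d1:6  d2:4  d3:4  d4:4  d5:10  d6:5  d7:0 → peak 10
Job 2@6: d1:6  d2:4  d3:4  d4:4  d5:5  d6:10  d7:0 → peak 10
Job 2@7: d1:6  d2:4  d3:4  d4:4  d5:5  d6:5  d7:5 → peak 6
Best is Job 2@7, peak 6.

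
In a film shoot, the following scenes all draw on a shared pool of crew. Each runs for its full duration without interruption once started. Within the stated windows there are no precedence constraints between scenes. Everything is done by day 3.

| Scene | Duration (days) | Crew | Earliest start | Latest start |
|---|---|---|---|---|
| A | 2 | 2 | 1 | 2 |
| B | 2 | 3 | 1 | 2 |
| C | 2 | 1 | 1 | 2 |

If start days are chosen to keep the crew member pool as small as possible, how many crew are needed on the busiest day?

Schedule A@1, B@1, C@1: d1:6  d2:6  d3:0 — peak 6.
No arrangement of the 8 feasible schedules does better.

6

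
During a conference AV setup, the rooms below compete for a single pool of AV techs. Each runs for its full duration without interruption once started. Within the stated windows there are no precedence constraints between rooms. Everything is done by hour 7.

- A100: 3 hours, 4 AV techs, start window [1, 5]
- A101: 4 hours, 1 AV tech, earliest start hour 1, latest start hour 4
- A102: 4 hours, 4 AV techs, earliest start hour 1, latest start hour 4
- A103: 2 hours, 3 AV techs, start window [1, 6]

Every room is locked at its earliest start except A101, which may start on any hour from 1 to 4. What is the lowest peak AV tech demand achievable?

A101@1: h1:12  h2:12  h3:9  h4:5  h5:0  h6:0  h7:0 → peak 12
A101@2: h1:11  h2:12  h3:9  h4:5  h5:1  h6:0  h7:0 → peak 12
A101@3: h1:11  h2:11  h3:9  h4:5  h5:1  h6:1  h7:0 → peak 11
A101@4: h1:11  h2:11  h3:8  h4:5  h5:1  h6:1  h7:1 → peak 11
Best is A101@3, peak 11.

11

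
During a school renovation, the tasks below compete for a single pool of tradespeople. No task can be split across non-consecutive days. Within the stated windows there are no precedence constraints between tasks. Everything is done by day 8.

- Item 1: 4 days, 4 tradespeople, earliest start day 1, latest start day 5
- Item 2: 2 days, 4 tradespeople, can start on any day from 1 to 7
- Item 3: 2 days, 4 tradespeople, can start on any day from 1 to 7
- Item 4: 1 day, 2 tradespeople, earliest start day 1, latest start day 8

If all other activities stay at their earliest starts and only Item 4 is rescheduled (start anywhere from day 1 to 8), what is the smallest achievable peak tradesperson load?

12

Item 4@1: d1:14  d2:12  d3:4  d4:4  d5:0  d6:0  d7:0  d8:0 → peak 14
Item 4@2: d1:12  d2:14  d3:4  d4:4  d5:0  d6:0  d7:0  d8:0 → peak 14
Item 4@3: d1:12  d2:12  d3:6  d4:4  d5:0  d6:0  d7:0  d8:0 → peak 12
Item 4@4: d1:12  d2:12  d3:4  d4:6  d5:0  d6:0  d7:0  d8:0 → peak 12
Item 4@5: d1:12  d2:12  d3:4  d4:4  d5:2  d6:0  d7:0  d8:0 → peak 12
Item 4@6: d1:12  d2:12  d3:4  d4:4  d5:0  d6:2  d7:0  d8:0 → peak 12
Item 4@7: d1:12  d2:12  d3:4  d4:4  d5:0  d6:0  d7:2  d8:0 → peak 12
Item 4@8: d1:12  d2:12  d3:4  d4:4  d5:0  d6:0  d7:0  d8:2 → peak 12
Best is Item 4@3, peak 12.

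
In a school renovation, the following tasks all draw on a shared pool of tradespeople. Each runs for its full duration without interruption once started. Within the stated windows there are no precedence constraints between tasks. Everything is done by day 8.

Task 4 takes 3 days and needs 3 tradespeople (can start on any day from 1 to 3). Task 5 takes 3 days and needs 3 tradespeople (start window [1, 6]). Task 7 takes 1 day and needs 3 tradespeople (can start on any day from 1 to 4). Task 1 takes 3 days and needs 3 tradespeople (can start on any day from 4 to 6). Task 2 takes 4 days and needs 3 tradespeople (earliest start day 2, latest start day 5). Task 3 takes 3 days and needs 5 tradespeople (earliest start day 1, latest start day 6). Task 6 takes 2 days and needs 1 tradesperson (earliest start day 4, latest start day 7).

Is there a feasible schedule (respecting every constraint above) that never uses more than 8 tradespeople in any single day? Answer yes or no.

no

The minimum achievable peak is 9; 8 < 9, so no feasible schedule stays within the cap.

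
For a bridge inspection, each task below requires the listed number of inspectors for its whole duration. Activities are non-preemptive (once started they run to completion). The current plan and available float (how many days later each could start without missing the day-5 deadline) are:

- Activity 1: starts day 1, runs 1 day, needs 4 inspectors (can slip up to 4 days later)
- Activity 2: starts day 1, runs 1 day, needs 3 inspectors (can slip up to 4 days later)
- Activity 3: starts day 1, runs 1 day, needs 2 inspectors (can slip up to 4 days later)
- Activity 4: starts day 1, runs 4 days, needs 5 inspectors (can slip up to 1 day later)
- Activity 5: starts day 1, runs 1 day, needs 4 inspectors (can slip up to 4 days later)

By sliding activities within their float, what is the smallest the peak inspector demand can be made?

8

Early-start (Activity 1@1, Activity 2@1, Activity 3@1, Activity 4@1, Activity 5@1) gives peak 18: d1:18  d2:5  d3:5  d4:5  d5:0.
Shift Activity 2→2, Activity 3→3, Activity 4→2.
Schedule Activity 1@1, Activity 2@2, Activity 3@3, Activity 4@2, Activity 5@1: d1:8  d2:8  d3:7  d4:5  d5:5 — peak 8.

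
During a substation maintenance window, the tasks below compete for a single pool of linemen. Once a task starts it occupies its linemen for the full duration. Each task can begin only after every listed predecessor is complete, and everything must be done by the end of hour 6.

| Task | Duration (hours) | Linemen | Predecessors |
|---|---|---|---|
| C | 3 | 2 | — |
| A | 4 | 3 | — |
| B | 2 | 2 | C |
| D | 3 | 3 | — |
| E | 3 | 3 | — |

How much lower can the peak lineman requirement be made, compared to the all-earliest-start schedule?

3

Early-start peak: h1:11  h2:11  h3:11  h4:5  h5:2  h6:0 ⇒ 11.
Leveled (C@1, A@1, B@4, D@1, E@4): h1:8  h2:8  h3:8  h4:8  h5:5  h6:3 ⇒ 8.
Reduction 11 − 8 = 3.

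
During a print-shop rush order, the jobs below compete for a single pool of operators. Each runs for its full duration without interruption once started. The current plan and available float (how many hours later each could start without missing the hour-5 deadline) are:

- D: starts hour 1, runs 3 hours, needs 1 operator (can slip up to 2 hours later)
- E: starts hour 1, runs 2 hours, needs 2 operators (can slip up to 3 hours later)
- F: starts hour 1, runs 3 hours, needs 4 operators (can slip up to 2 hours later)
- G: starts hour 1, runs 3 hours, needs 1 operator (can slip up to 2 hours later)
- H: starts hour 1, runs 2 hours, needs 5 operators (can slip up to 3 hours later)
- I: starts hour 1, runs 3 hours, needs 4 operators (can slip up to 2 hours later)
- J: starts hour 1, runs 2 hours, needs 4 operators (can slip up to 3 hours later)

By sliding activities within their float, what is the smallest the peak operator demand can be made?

11

Early-start (D@1, E@1, F@1, G@1, H@1, I@1, J@1) gives peak 21: h1:21  h2:21  h3:10  h4:0  h5:0.
Shift G→3, H→4, J→4.
Schedule D@1, E@1, F@1, G@3, H@4, I@1, J@4: h1:11  h2:11  h3:10  h4:10  h5:10 — peak 11.
Total operator-hours = 52 over 5 hours ⇒ peak ≥ ⌈52/5⌉ = 11, so 11 is optimal.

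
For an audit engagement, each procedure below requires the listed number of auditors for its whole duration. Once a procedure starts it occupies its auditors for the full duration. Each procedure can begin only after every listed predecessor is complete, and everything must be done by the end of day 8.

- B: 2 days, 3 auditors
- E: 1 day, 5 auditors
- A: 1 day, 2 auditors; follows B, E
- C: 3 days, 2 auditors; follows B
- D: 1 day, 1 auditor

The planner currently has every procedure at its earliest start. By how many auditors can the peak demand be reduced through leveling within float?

Early-start peak: d1:9  d2:3  d3:4  d4:2  d5:2  d6:0  d7:0  d8:0 ⇒ 9.
Leveled (B@1, E@3, A@4, C@4, D@1): d1:4  d2:3  d3:5  d4:4  d5:2  d6:2  d7:0  d8:0 ⇒ 5.
Reduction 9 − 5 = 4.

4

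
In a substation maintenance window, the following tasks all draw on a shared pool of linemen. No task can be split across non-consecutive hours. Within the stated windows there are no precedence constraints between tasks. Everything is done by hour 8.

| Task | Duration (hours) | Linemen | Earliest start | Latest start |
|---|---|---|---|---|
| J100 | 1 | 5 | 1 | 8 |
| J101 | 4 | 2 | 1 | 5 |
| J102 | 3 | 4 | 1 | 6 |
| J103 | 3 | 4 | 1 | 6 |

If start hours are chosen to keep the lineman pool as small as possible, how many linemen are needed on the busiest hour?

Early-start (J100@1, J101@1, J102@1, J103@1) gives peak 15: h1:15  h2:10  h3:10  h4:2  h5:0  h6:0  h7:0  h8:0.
Shift J101→2, J102→2, J103→5.
Schedule J100@1, J101@2, J102@2, J103@5: h1:5  h2:6  h3:6  h4:6  h5:6  h6:4  h7:4  h8:0 — peak 6.

6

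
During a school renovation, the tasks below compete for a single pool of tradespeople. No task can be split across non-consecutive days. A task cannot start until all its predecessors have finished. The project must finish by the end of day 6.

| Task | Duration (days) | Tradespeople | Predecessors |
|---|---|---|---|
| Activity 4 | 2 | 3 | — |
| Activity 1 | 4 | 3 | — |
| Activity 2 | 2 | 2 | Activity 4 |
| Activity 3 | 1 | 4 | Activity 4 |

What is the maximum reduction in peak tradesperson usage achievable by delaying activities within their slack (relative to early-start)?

Early-start peak: d1:6  d2:6  d3:9  d4:5  d5:0  d6:0 ⇒ 9.
Leveled (Activity 4@1, Activity 1@1, Activity 2@3, Activity 3@5): d1:6  d2:6  d3:5  d4:5  d5:4  d6:0 ⇒ 6.
Reduction 9 − 6 = 3.

3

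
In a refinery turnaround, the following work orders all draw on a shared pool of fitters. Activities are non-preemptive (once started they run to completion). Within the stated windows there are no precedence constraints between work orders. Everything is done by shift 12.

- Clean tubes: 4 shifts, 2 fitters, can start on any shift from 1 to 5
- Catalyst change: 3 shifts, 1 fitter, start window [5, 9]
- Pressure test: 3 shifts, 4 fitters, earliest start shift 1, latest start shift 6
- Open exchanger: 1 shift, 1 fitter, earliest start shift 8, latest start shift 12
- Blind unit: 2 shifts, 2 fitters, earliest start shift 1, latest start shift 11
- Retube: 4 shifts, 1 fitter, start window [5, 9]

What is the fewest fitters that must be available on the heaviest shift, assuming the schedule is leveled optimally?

Early-start (Clean tubes@1, Catalyst change@5, Pressure test@1, Open exchanger@8, Blind unit@1, Retube@5) gives peak 8: s1:8  s2:8  s3:6  s4:2  s5:2  s6:2  s7:2  s8:2  s9:0  s10:0  s11:0  s12:0.
Shift Catalyst change→8, Pressure test→5, Retube→8.
Schedule Clean tubes@1, Catalyst change@8, Pressure test@5, Open exchanger@8, Blind unit@1, Retube@8: s1:4  s2:4  s3:2  s4:2  s5:4  s6:4  s7:4  s8:3  s9:2  s10:2  s11:1  s12:0 — peak 4.

4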